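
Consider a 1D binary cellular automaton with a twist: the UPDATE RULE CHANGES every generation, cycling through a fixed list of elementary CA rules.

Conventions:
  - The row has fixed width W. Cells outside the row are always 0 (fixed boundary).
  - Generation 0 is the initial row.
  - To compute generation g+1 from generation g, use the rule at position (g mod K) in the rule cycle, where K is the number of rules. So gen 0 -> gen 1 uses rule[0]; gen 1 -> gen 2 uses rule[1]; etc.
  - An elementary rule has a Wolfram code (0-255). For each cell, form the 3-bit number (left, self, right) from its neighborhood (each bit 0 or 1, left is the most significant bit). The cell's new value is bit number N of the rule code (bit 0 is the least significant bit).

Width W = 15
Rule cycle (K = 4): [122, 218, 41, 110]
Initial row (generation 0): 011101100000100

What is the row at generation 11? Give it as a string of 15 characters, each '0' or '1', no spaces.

Answer: 100001111111111

Derivation:
Gen 0: 011101100000100
Gen 1 (rule 122): 110111110001010
Gen 2 (rule 218): 110111111010001
Gen 3 (rule 41): 101100000100100
Gen 4 (rule 110): 111100001101100
Gen 5 (rule 122): 100110011111110
Gen 6 (rule 218): 011111111111111
Gen 7 (rule 41): 010000000000000
Gen 8 (rule 110): 110000000000000
Gen 9 (rule 122): 111000000000000
Gen 10 (rule 218): 111100000000000
Gen 11 (rule 41): 100001111111111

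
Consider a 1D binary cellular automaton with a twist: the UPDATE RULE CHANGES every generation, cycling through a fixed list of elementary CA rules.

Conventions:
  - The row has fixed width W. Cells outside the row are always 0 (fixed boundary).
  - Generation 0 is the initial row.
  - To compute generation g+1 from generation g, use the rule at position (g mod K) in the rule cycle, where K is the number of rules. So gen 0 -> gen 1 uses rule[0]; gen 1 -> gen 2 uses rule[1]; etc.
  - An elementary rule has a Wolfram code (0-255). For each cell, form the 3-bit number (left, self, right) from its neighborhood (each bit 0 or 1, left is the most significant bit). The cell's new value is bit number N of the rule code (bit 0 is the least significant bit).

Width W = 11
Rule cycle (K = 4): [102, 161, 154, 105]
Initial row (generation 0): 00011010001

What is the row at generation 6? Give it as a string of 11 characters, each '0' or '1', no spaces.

Gen 0: 00011010001
Gen 1 (rule 102): 00101110011
Gen 2 (rule 161): 10010100000
Gen 3 (rule 154): 01100010000
Gen 4 (rule 105): 01101000111
Gen 5 (rule 102): 10111001001
Gen 6 (rule 161): 01010000000

Answer: 01010000000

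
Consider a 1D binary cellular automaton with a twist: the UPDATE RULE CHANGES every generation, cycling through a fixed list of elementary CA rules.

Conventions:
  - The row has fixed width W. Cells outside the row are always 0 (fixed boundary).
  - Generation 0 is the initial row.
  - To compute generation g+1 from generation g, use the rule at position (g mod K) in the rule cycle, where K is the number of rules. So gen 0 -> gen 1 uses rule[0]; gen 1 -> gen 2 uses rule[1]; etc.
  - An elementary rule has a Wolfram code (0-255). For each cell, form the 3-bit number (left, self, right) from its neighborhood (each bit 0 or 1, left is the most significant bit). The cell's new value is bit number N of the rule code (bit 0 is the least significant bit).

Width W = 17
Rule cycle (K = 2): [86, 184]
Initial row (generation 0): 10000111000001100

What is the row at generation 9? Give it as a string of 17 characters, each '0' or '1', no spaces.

Answer: 01001000010101011

Derivation:
Gen 0: 10000111000001100
Gen 1 (rule 86): 11001001100010110
Gen 2 (rule 184): 10100101010001101
Gen 3 (rule 86): 10111101011010101
Gen 4 (rule 184): 01111010110101010
Gen 5 (rule 86): 10001010010101011
Gen 6 (rule 184): 01000101001010110
Gen 7 (rule 86): 11101101111010011
Gen 8 (rule 184): 11011011110101010
Gen 9 (rule 86): 01001000010101011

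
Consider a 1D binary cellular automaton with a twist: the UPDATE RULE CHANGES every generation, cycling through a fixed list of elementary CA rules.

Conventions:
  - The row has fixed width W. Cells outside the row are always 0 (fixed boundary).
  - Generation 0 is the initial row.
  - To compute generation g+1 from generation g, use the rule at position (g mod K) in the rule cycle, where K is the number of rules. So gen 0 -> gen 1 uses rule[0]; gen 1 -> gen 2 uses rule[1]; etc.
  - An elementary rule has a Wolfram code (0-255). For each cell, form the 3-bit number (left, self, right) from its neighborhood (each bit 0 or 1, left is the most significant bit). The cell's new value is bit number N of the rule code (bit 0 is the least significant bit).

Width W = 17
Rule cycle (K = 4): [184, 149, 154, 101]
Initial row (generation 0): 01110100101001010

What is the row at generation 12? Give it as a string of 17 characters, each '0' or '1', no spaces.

Gen 0: 01110100101001010
Gen 1 (rule 184): 01101010010100101
Gen 2 (rule 149): 00001011010110101
Gen 3 (rule 154): 00010010000100000
Gen 4 (rule 101): 11010010110101111
Gen 5 (rule 184): 10101001101011110
Gen 6 (rule 149): 10101100001001101
Gen 7 (rule 154): 00001010010111000
Gen 8 (rule 101): 11101110011001011
Gen 9 (rule 184): 11011101010100110
Gen 10 (rule 149): 00001001010110001
Gen 11 (rule 154): 00010110000101010
Gen 12 (rule 101): 11011010110111110

Answer: 11011010110111110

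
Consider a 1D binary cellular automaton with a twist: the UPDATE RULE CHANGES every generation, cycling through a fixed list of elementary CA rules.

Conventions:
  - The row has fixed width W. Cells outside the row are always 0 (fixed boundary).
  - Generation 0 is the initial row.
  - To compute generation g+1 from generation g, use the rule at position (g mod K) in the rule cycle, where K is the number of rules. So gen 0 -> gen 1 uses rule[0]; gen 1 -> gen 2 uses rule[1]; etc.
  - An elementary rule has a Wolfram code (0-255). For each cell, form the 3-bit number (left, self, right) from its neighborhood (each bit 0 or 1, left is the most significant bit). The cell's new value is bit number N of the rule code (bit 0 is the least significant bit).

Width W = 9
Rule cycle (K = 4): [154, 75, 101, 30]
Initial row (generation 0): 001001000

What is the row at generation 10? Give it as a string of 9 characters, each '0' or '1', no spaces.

Gen 0: 001001000
Gen 1 (rule 154): 010110100
Gen 2 (rule 75): 100110001
Gen 3 (rule 101): 100010101
Gen 4 (rule 30): 110110101
Gen 5 (rule 154): 100100000
Gen 6 (rule 75): 001001111
Gen 7 (rule 101): 101000001
Gen 8 (rule 30): 101100011
Gen 9 (rule 154): 001010110
Gen 10 (rule 75): 110000110

Answer: 110000110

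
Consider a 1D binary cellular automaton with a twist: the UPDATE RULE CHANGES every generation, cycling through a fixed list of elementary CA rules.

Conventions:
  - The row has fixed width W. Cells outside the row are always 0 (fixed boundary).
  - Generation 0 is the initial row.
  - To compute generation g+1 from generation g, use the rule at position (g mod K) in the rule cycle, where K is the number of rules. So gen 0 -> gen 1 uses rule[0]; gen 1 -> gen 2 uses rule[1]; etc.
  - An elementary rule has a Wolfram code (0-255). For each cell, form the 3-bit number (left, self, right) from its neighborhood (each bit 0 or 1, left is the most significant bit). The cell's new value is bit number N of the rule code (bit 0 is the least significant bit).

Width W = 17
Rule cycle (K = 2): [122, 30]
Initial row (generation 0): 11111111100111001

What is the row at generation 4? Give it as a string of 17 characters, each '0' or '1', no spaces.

Gen 0: 11111111100111001
Gen 1 (rule 122): 10000000111101110
Gen 2 (rule 30): 11000001100001001
Gen 3 (rule 122): 11100011110010110
Gen 4 (rule 30): 10010110001110101

Answer: 10010110001110101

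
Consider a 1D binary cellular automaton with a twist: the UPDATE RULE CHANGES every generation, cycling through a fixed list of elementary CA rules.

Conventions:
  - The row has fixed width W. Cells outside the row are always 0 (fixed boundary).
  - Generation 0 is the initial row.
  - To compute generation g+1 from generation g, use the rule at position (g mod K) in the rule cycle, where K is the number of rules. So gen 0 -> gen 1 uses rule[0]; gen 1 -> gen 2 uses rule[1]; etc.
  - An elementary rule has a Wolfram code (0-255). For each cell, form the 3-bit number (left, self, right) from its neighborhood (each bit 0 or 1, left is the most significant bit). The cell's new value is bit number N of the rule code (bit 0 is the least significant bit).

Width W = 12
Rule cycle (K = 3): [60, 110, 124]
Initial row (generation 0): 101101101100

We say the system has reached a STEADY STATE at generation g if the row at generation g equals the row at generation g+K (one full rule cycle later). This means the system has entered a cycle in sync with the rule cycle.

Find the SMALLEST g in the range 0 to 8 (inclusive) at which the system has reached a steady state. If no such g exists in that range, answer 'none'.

Answer: none

Derivation:
Gen 0: 101101101100
Gen 1 (rule 60): 111011011010
Gen 2 (rule 110): 101111111110
Gen 3 (rule 124): 111000000011
Gen 4 (rule 60): 100100000010
Gen 5 (rule 110): 101100000110
Gen 6 (rule 124): 111110000111
Gen 7 (rule 60): 100001000100
Gen 8 (rule 110): 100011001100
Gen 9 (rule 124): 110011101110
Gen 10 (rule 60): 101010011001
Gen 11 (rule 110): 111110111011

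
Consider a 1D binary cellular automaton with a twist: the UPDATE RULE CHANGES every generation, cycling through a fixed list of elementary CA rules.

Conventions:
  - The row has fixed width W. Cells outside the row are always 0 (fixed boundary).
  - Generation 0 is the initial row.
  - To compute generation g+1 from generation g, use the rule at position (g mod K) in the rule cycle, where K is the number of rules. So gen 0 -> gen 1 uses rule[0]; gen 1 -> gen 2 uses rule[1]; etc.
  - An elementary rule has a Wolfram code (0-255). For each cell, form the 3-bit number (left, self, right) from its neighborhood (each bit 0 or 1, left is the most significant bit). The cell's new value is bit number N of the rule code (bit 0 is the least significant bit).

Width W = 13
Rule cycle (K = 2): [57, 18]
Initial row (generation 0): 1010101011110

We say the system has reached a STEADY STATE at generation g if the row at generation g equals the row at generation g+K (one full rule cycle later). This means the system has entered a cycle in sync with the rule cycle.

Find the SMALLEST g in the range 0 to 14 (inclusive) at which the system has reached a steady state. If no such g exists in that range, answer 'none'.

Answer: 6

Derivation:
Gen 0: 1010101011110
Gen 1 (rule 57): 0101010110001
Gen 2 (rule 18): 1000000001010
Gen 3 (rule 57): 0111111100101
Gen 4 (rule 18): 1000000011000
Gen 5 (rule 57): 0111111010111
Gen 6 (rule 18): 1000000000000
Gen 7 (rule 57): 0111111111111
Gen 8 (rule 18): 1000000000000
Gen 9 (rule 57): 0111111111111
Gen 10 (rule 18): 1000000000000
Gen 11 (rule 57): 0111111111111
Gen 12 (rule 18): 1000000000000
Gen 13 (rule 57): 0111111111111
Gen 14 (rule 18): 1000000000000
Gen 15 (rule 57): 0111111111111
Gen 16 (rule 18): 1000000000000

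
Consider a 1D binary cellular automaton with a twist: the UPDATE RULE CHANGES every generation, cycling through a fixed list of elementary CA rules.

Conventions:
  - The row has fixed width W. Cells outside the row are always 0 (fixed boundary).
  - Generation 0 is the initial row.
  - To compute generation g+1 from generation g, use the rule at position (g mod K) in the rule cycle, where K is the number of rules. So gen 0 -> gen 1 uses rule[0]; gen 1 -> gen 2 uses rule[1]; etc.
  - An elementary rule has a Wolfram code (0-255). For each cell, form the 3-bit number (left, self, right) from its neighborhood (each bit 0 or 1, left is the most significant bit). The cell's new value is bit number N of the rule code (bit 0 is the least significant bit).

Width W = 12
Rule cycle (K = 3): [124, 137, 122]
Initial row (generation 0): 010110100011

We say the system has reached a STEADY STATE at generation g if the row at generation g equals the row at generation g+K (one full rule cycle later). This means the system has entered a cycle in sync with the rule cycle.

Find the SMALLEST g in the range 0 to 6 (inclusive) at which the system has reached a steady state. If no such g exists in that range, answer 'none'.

Answer: none

Derivation:
Gen 0: 010110100011
Gen 1 (rule 124): 011111110011
Gen 2 (rule 137): 011111100010
Gen 3 (rule 122): 110000110101
Gen 4 (rule 124): 111000111111
Gen 5 (rule 137): 110010111110
Gen 6 (rule 122): 111101100011
Gen 7 (rule 124): 100111110011
Gen 8 (rule 137): 000111100010
Gen 9 (rule 122): 001100110101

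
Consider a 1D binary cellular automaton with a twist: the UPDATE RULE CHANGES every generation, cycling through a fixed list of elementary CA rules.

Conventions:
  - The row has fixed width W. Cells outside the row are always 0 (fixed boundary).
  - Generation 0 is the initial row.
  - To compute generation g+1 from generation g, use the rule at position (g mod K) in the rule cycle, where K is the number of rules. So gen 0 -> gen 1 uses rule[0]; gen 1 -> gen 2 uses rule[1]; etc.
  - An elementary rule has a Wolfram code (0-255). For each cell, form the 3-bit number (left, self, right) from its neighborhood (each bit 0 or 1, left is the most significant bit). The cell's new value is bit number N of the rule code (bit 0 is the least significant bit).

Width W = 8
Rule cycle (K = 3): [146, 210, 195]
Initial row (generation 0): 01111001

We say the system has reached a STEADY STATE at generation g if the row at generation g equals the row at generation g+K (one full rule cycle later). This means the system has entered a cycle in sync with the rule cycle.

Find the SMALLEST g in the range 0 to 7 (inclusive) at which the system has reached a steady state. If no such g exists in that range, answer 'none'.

Answer: none

Derivation:
Gen 0: 01111001
Gen 1 (rule 146): 10110110
Gen 2 (rule 210): 00010011
Gen 3 (rule 195): 11100101
Gen 4 (rule 146): 01011000
Gen 5 (rule 210): 10001100
Gen 6 (rule 195): 00110101
Gen 7 (rule 146): 01000000
Gen 8 (rule 210): 10100000
Gen 9 (rule 195): 00001111
Gen 10 (rule 146): 00010110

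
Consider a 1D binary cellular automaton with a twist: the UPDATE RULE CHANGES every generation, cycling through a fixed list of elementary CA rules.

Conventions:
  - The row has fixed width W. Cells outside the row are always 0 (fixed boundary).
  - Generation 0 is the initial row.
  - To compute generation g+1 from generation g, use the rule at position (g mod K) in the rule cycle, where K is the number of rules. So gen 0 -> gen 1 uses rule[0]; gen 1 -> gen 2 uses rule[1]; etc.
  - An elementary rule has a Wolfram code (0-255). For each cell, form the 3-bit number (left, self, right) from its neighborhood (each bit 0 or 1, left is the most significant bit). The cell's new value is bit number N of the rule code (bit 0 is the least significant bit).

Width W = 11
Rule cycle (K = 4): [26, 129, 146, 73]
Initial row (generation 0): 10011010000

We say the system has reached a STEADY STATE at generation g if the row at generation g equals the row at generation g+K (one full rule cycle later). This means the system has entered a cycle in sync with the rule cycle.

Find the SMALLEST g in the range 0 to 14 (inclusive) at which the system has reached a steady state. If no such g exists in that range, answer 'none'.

Gen 0: 10011010000
Gen 1 (rule 26): 01110001000
Gen 2 (rule 129): 00100100011
Gen 3 (rule 146): 01011010100
Gen 4 (rule 73): 00011000001
Gen 5 (rule 26): 00110100010
Gen 6 (rule 129): 10000001000
Gen 7 (rule 146): 01000010100
Gen 8 (rule 73): 00011000001
Gen 9 (rule 26): 00110100010
Gen 10 (rule 129): 10000001000
Gen 11 (rule 146): 01000010100
Gen 12 (rule 73): 00011000001
Gen 13 (rule 26): 00110100010
Gen 14 (rule 129): 10000001000
Gen 15 (rule 146): 01000010100
Gen 16 (rule 73): 00011000001
Gen 17 (rule 26): 00110100010
Gen 18 (rule 129): 10000001000

Answer: 4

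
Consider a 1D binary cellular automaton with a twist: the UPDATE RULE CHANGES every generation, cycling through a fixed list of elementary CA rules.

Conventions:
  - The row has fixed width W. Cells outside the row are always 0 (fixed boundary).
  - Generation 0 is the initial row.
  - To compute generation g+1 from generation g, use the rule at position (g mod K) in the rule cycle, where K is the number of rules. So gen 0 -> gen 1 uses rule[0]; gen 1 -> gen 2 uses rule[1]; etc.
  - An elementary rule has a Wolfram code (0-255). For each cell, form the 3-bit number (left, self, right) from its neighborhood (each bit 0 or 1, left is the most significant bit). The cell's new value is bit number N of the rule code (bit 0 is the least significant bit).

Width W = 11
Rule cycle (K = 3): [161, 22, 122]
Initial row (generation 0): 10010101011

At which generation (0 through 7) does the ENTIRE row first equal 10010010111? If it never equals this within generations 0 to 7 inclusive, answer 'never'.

Answer: never

Derivation:
Gen 0: 10010101011
Gen 1 (rule 161): 00001010100
Gen 2 (rule 22): 00011010110
Gen 3 (rule 122): 00111101111
Gen 4 (rule 161): 10011010110
Gen 5 (rule 22): 11100010001
Gen 6 (rule 122): 10110101010
Gen 7 (rule 161): 01001010100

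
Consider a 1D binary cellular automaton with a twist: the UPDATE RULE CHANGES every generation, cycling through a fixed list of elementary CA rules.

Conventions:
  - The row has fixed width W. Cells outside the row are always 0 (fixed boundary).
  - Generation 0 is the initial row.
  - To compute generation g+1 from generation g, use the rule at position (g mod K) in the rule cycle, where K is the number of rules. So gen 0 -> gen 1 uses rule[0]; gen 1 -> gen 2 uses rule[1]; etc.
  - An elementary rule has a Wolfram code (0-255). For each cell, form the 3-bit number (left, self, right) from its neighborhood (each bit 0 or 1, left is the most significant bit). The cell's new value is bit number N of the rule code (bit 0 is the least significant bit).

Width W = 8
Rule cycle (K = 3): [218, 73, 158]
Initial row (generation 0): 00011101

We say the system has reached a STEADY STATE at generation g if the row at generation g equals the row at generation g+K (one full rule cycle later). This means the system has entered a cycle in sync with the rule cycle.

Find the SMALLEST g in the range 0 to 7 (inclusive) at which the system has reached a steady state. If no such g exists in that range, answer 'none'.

Answer: 1

Derivation:
Gen 0: 00011101
Gen 1 (rule 218): 00111100
Gen 2 (rule 73): 10100101
Gen 3 (rule 158): 10111101
Gen 4 (rule 218): 00111100
Gen 5 (rule 73): 10100101
Gen 6 (rule 158): 10111101
Gen 7 (rule 218): 00111100
Gen 8 (rule 73): 10100101
Gen 9 (rule 158): 10111101
Gen 10 (rule 218): 00111100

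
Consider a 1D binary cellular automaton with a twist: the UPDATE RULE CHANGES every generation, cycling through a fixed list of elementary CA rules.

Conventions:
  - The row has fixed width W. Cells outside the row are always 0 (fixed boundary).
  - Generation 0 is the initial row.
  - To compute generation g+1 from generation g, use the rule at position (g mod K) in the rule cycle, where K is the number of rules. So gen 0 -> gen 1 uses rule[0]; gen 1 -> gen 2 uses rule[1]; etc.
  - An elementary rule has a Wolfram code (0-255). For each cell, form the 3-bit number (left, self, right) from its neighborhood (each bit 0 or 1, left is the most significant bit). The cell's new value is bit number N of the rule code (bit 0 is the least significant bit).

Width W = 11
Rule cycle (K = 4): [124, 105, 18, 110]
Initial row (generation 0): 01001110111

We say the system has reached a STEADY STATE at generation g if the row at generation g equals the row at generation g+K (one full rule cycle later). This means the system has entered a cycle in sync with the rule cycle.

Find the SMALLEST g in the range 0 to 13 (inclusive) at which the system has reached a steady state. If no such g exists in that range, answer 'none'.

Gen 0: 01001110111
Gen 1 (rule 124): 01101011101
Gen 2 (rule 105): 01110110110
Gen 3 (rule 18): 10000000001
Gen 4 (rule 110): 10000000011
Gen 5 (rule 124): 11000000011
Gen 6 (rule 105): 11011111011
Gen 7 (rule 18): 00000000000
Gen 8 (rule 110): 00000000000
Gen 9 (rule 124): 00000000000
Gen 10 (rule 105): 11111111111
Gen 11 (rule 18): 00000000000
Gen 12 (rule 110): 00000000000
Gen 13 (rule 124): 00000000000
Gen 14 (rule 105): 11111111111
Gen 15 (rule 18): 00000000000
Gen 16 (rule 110): 00000000000
Gen 17 (rule 124): 00000000000

Answer: 7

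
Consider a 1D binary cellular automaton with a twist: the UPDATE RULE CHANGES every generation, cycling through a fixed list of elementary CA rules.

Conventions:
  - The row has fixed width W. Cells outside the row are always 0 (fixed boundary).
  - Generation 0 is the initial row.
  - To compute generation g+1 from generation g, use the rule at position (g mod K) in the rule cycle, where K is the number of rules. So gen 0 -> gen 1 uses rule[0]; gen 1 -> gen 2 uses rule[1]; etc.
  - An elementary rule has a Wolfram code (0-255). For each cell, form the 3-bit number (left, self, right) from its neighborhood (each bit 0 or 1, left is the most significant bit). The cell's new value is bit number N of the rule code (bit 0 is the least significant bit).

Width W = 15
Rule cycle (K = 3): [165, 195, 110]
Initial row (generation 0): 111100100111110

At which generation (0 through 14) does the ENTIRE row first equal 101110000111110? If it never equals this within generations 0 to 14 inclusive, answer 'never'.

Gen 0: 111100100111110
Gen 1 (rule 165): 011000100011100
Gen 2 (rule 195): 101011001101101
Gen 3 (rule 110): 111111011111111
Gen 4 (rule 165): 011110101111110
Gen 5 (rule 195): 101110000111110
Gen 6 (rule 110): 111010001100010
Gen 7 (rule 165): 010110100001010
Gen 8 (rule 195): 100010001110000
Gen 9 (rule 110): 100110011010000
Gen 10 (rule 165): 100000000110111
Gen 11 (rule 195): 001111111010011
Gen 12 (rule 110): 011000001110111
Gen 13 (rule 165): 000011100101010
Gen 14 (rule 195): 111101101000000

Answer: 5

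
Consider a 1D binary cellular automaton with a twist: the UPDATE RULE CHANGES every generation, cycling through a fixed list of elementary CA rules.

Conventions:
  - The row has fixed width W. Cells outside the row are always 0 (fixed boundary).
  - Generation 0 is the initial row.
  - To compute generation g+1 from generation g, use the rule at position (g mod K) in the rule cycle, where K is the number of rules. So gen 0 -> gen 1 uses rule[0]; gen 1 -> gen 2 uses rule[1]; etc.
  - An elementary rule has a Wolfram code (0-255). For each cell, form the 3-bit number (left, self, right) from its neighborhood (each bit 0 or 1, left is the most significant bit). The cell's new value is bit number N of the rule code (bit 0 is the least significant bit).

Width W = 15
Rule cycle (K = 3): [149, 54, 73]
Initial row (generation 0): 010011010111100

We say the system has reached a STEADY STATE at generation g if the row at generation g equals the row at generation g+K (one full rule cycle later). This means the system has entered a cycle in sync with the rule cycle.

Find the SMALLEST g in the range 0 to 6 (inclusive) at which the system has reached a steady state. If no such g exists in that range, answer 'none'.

Answer: none

Derivation:
Gen 0: 010011010111100
Gen 1 (rule 149): 011000010011011
Gen 2 (rule 54): 100100111100100
Gen 3 (rule 73): 000000100100001
Gen 4 (rule 149): 111110110111101
Gen 5 (rule 54): 000001001000011
Gen 6 (rule 73): 111100000011011
Gen 7 (rule 149): 011011111000000
Gen 8 (rule 54): 100100000100000
Gen 9 (rule 73): 000001110001111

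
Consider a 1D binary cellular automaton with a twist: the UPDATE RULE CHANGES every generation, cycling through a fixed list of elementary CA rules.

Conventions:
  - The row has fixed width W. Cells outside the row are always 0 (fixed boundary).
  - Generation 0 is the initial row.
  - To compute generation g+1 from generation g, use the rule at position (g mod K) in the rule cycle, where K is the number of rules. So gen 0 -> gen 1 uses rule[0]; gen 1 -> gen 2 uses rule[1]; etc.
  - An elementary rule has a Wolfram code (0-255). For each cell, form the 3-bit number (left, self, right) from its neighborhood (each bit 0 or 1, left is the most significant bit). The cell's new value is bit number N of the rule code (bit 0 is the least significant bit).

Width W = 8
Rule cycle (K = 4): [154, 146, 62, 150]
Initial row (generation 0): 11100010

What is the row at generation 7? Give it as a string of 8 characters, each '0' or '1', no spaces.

Gen 0: 11100010
Gen 1 (rule 154): 11010101
Gen 2 (rule 146): 00000000
Gen 3 (rule 62): 00000000
Gen 4 (rule 150): 00000000
Gen 5 (rule 154): 00000000
Gen 6 (rule 146): 00000000
Gen 7 (rule 62): 00000000

Answer: 00000000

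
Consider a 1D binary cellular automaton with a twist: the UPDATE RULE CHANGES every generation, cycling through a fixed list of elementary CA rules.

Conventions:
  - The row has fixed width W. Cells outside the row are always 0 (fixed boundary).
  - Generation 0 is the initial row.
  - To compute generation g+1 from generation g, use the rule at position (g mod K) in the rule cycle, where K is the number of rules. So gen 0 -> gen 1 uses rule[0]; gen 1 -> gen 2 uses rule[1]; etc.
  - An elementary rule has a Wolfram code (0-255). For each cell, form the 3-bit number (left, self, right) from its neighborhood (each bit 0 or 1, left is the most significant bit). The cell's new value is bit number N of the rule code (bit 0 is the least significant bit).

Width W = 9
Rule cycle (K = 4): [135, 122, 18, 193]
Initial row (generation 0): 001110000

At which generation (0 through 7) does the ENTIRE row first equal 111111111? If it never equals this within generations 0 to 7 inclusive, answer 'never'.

Answer: 4

Derivation:
Gen 0: 001110000
Gen 1 (rule 135): 110100111
Gen 2 (rule 122): 111011101
Gen 3 (rule 18): 000000000
Gen 4 (rule 193): 111111111
Gen 5 (rule 135): 011111110
Gen 6 (rule 122): 110000011
Gen 7 (rule 18): 001000100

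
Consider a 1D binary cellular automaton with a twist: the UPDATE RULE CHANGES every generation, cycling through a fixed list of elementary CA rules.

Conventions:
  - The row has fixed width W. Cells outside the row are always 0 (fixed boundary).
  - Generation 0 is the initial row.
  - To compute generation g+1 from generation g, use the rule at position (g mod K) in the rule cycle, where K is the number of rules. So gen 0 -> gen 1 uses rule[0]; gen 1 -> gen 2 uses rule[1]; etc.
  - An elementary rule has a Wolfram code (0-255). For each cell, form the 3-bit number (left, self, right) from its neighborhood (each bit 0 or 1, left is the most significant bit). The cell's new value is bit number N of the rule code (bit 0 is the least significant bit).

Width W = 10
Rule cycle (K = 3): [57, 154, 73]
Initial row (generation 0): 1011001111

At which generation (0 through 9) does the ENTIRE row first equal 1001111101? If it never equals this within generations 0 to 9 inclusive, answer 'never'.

Gen 0: 1011001111
Gen 1 (rule 57): 0110101000
Gen 2 (rule 154): 1100000100
Gen 3 (rule 73): 1101110001
Gen 4 (rule 57): 1011001100
Gen 5 (rule 154): 0010111010
Gen 6 (rule 73): 1000101000
Gen 7 (rule 57): 0110010111
Gen 8 (rule 154): 1101100110
Gen 9 (rule 73): 1101100110

Answer: never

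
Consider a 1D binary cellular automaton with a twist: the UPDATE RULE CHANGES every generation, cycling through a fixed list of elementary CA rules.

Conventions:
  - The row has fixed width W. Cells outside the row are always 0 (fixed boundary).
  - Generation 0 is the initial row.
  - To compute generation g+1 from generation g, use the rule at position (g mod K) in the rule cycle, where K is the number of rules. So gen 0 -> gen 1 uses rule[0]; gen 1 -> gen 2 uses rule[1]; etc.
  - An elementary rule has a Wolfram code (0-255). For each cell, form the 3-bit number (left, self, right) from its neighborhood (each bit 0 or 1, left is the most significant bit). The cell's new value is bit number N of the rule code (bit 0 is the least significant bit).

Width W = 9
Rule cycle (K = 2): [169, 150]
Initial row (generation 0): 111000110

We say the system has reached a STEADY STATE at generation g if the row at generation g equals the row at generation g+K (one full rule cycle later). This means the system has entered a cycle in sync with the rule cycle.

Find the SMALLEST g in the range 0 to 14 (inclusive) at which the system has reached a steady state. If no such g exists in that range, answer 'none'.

Answer: none

Derivation:
Gen 0: 111000110
Gen 1 (rule 169): 110010100
Gen 2 (rule 150): 001110110
Gen 3 (rule 169): 101101100
Gen 4 (rule 150): 100000010
Gen 5 (rule 169): 001111000
Gen 6 (rule 150): 010110100
Gen 7 (rule 169): 001101001
Gen 8 (rule 150): 010001111
Gen 9 (rule 169): 000101110
Gen 10 (rule 150): 001100101
Gen 11 (rule 169): 101000010
Gen 12 (rule 150): 101100111
Gen 13 (rule 169): 011000110
Gen 14 (rule 150): 100101001
Gen 15 (rule 169): 000010000
Gen 16 (rule 150): 000111000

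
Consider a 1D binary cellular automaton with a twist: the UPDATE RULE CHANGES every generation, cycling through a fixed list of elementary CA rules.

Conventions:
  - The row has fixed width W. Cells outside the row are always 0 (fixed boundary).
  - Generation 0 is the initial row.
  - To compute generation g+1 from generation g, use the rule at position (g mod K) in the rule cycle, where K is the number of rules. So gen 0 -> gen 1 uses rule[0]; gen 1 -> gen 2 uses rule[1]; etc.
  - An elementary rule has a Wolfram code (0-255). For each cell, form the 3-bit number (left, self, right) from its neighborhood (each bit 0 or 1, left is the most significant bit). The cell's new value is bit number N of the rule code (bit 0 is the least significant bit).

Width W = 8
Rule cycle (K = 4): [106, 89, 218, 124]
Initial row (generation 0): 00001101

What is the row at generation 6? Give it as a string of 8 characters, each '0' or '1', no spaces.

Gen 0: 00001101
Gen 1 (rule 106): 00011110
Gen 2 (rule 89): 11010011
Gen 3 (rule 218): 11001111
Gen 4 (rule 124): 11101001
Gen 5 (rule 106): 10110010
Gen 6 (rule 89): 00111001

Answer: 00111001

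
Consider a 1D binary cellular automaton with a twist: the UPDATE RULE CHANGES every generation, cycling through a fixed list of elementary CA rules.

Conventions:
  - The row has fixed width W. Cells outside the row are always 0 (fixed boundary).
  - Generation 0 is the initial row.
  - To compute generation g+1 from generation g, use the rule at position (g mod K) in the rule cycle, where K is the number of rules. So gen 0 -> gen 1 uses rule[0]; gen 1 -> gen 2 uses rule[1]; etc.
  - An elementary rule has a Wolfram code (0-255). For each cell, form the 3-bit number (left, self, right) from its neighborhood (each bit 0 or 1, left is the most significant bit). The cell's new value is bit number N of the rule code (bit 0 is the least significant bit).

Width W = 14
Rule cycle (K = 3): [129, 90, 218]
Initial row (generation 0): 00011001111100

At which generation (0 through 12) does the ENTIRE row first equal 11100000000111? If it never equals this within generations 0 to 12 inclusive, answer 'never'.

Gen 0: 00011001111100
Gen 1 (rule 129): 11000000111001
Gen 2 (rule 90): 11100001101110
Gen 3 (rule 218): 11110011101111
Gen 4 (rule 129): 01100001000110
Gen 5 (rule 90): 11110010101111
Gen 6 (rule 218): 11111100001111
Gen 7 (rule 129): 01111001100110
Gen 8 (rule 90): 11001111111111
Gen 9 (rule 218): 11111111111111
Gen 10 (rule 129): 01111111111110
Gen 11 (rule 90): 11000000000011
Gen 12 (rule 218): 11100000000111

Answer: 12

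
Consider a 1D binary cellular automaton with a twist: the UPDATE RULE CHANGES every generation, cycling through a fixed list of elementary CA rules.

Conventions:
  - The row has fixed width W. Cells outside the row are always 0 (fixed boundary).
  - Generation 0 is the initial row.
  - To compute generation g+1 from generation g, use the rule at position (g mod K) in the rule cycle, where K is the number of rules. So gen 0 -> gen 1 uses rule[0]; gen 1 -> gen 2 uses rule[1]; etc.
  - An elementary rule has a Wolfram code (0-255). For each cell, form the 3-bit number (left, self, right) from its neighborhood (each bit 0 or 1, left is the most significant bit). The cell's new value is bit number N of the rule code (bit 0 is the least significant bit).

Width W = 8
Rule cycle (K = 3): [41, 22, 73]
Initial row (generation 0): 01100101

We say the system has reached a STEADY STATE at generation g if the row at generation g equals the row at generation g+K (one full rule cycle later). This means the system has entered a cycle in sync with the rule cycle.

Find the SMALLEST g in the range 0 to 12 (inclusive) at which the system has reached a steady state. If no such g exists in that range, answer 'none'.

Gen 0: 01100101
Gen 1 (rule 41): 01000010
Gen 2 (rule 22): 11100111
Gen 3 (rule 73): 10100101
Gen 4 (rule 41): 01000010
Gen 5 (rule 22): 11100111
Gen 6 (rule 73): 10100101
Gen 7 (rule 41): 01000010
Gen 8 (rule 22): 11100111
Gen 9 (rule 73): 10100101
Gen 10 (rule 41): 01000010
Gen 11 (rule 22): 11100111
Gen 12 (rule 73): 10100101
Gen 13 (rule 41): 01000010
Gen 14 (rule 22): 11100111
Gen 15 (rule 73): 10100101

Answer: 1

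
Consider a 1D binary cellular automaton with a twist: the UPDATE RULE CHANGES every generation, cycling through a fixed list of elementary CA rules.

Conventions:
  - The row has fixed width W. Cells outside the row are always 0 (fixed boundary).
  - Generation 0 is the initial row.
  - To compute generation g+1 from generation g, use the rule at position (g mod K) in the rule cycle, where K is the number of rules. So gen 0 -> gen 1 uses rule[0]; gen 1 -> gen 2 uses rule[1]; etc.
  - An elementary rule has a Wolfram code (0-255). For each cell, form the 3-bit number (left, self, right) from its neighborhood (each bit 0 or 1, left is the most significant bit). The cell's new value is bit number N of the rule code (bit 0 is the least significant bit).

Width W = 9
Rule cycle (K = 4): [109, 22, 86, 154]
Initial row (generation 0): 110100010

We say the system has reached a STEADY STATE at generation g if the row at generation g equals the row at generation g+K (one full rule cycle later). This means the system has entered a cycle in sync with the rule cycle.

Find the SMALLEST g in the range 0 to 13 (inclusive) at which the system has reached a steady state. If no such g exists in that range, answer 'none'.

Gen 0: 110100010
Gen 1 (rule 109): 111101010
Gen 2 (rule 22): 000001011
Gen 3 (rule 86): 000011001
Gen 4 (rule 154): 000110110
Gen 5 (rule 109): 110111110
Gen 6 (rule 22): 000000001
Gen 7 (rule 86): 000000011
Gen 8 (rule 154): 000000110
Gen 9 (rule 109): 111110110
Gen 10 (rule 22): 000000001
Gen 11 (rule 86): 000000011
Gen 12 (rule 154): 000000110
Gen 13 (rule 109): 111110110
Gen 14 (rule 22): 000000001
Gen 15 (rule 86): 000000011
Gen 16 (rule 154): 000000110
Gen 17 (rule 109): 111110110

Answer: 6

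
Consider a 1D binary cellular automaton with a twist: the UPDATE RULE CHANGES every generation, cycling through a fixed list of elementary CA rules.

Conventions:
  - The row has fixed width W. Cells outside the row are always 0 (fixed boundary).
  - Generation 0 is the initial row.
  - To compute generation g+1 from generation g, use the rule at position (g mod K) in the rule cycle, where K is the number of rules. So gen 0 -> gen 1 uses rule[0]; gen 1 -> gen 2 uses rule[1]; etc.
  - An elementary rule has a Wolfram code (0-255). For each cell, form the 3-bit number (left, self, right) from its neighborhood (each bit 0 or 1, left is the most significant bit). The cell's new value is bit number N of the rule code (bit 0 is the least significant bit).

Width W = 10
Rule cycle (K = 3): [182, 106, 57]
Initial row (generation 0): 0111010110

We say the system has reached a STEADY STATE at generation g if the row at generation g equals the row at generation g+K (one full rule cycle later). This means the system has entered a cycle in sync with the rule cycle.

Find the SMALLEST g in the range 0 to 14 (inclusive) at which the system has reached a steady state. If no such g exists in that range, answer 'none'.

Gen 0: 0111010110
Gen 1 (rule 182): 1010111001
Gen 2 (rule 106): 0101101010
Gen 3 (rule 57): 0011010101
Gen 4 (rule 182): 0100111111
Gen 5 (rule 106): 1001100001
Gen 6 (rule 57): 0101011100
Gen 7 (rule 182): 1111101010
Gen 8 (rule 106): 1000110100
Gen 9 (rule 57): 0110101011
Gen 10 (rule 182): 1001111100
Gen 11 (rule 106): 0011000100
Gen 12 (rule 57): 1010110011
Gen 13 (rule 182): 1111001100
Gen 14 (rule 106): 1001011100
Gen 15 (rule 57): 0100110011
Gen 16 (rule 182): 1111001100
Gen 17 (rule 106): 1001011100

Answer: 13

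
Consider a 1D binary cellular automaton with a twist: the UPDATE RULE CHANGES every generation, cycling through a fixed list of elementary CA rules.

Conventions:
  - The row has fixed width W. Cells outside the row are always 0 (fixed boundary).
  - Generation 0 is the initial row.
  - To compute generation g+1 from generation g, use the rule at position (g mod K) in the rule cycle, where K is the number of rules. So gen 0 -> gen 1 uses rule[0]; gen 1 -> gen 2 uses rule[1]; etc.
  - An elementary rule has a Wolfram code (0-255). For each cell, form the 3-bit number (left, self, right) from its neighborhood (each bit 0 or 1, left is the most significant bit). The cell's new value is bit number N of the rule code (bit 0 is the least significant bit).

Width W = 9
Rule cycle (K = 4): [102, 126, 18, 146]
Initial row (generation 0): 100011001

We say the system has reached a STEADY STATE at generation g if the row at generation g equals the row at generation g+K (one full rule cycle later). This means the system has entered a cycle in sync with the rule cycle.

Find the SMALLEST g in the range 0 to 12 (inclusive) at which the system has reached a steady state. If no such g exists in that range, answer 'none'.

Answer: 3

Derivation:
Gen 0: 100011001
Gen 1 (rule 102): 100101011
Gen 2 (rule 126): 111111111
Gen 3 (rule 18): 000000000
Gen 4 (rule 146): 000000000
Gen 5 (rule 102): 000000000
Gen 6 (rule 126): 000000000
Gen 7 (rule 18): 000000000
Gen 8 (rule 146): 000000000
Gen 9 (rule 102): 000000000
Gen 10 (rule 126): 000000000
Gen 11 (rule 18): 000000000
Gen 12 (rule 146): 000000000
Gen 13 (rule 102): 000000000
Gen 14 (rule 126): 000000000
Gen 15 (rule 18): 000000000
Gen 16 (rule 146): 000000000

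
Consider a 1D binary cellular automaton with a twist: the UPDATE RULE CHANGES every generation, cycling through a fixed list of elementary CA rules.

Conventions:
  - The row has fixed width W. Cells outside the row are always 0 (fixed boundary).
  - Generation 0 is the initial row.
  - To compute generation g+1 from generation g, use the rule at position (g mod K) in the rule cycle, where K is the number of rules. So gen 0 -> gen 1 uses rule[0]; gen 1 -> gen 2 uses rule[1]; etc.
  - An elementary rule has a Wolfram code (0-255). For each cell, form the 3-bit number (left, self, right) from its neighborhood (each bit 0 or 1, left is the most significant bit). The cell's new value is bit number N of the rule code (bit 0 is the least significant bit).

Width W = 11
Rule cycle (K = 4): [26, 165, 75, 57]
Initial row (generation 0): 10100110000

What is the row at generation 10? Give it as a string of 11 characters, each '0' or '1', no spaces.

Answer: 00010000101

Derivation:
Gen 0: 10100110000
Gen 1 (rule 26): 00011101000
Gen 2 (rule 165): 11001011011
Gen 3 (rule 75): 11010011011
Gen 4 (rule 57): 10101010110
Gen 5 (rule 26): 00000000101
Gen 6 (rule 165): 11111110111
Gen 7 (rule 75): 10000010101
Gen 8 (rule 57): 01111001010
Gen 9 (rule 26): 11000110001
Gen 10 (rule 165): 00010000101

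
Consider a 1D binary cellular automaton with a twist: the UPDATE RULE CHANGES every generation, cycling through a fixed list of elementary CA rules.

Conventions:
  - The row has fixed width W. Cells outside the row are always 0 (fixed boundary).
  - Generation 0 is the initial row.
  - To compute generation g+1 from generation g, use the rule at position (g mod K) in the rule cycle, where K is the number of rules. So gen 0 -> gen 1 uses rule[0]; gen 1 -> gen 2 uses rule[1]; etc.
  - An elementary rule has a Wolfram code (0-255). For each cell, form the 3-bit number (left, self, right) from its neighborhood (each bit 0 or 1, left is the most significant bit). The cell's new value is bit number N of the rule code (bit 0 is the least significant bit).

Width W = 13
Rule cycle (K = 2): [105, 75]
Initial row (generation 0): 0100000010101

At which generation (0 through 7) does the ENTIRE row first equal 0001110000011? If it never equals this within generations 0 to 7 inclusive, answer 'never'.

Answer: never

Derivation:
Gen 0: 0100000010101
Gen 1 (rule 105): 0001111001010
Gen 2 (rule 75): 1111001010000
Gen 3 (rule 105): 1001000100111
Gen 4 (rule 75): 0010011001101
Gen 5 (rule 105): 1000011001110
Gen 6 (rule 75): 0011111011010
Gen 7 (rule 105): 1010001111100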